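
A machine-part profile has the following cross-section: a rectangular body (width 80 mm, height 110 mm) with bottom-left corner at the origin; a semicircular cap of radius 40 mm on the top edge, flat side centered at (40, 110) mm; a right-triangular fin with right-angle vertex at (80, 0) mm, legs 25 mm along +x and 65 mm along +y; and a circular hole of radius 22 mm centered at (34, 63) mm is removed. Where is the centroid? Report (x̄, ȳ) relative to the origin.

Part | A | x̄ᵢ | ȳᵢ | A·x̄ᵢ | A·ȳᵢ
rectangular body | 8800.00 | 40.00 | 55.00 | 352000.00 | 484000.00
semicircular top | 2513.27 | 40.00 | 126.98 | 100530.96 | 319126.82
triangular fin | 812.50 | 88.33 | 21.67 | 71770.83 | 17604.17
hole | -1520.53 | 34.00 | 63.00 | -51698.05 | -95793.44
Σ | 10605.24 |  |  | 472603.75 | 724937.54
x̄ = 472603.75 / 10605.24 = 44.56 mm
ȳ = 724937.54 / 10605.24 = 68.36 mm

x̄ = 44.56 mm, ȳ = 68.36 mm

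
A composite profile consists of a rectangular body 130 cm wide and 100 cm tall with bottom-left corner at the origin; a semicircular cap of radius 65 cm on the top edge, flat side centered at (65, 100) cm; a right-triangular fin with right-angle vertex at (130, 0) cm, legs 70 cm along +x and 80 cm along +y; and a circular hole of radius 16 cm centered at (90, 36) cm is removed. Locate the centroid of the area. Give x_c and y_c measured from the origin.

rectangular body: A = 130 × 100 = 13000.00, centroid at (65.00, 50.00).
semicircular top: A = ½π·65² = 6636.61, centroid at (65.00, 127.59).
triangular fin: A = ½·70·80 = 2800.00, centroid at (153.33, 26.67).
hole: A = −π·16² = -804.25, centroid at (90.00, 36.00).
ΣA = 21632.37 cm², ΣAx_c = 1633330.98 cm³, ΣAy_c = 1542458.53 cm³.
x_c = 1633330.98/21632.37 = 75.50 cm; y_c = 1542458.53/21632.37 = 71.30 cm.

x_c = 75.50 cm, y_c = 71.30 cm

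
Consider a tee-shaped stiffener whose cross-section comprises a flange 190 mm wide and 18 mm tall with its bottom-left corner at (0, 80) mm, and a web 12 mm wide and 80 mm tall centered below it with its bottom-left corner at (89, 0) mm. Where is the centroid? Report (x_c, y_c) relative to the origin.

web: A = 12 × 80 = 960.00, centroid at (95.00, 40.00).
flange: A = 190 × 18 = 3420.00, centroid at (95.00, 89.00).
ΣA = 4380.00 mm²
ΣAx_c = (960.00)(95.00) + (3420.00)(95.00) = 416100.00 mm³
ΣAy_c = (960.00)(40.00) + (3420.00)(89.00) = 342780.00 mm³
x_c = 416100.00 / 4380.00 = 95.00 mm
y_c = 342780.00 / 4380.00 = 78.26 mm

x_c = 95.00 mm, y_c = 78.26 mm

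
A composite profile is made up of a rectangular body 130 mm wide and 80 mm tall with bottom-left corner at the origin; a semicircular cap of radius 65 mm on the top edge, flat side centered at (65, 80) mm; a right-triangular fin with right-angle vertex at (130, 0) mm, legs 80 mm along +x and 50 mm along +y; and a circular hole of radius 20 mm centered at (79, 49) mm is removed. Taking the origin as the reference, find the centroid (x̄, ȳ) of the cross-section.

Part | A | x̄ᵢ | ȳᵢ | A·x̄ᵢ | A·ȳᵢ
rectangular body | 10400.00 | 65.00 | 40.00 | 676000.00 | 416000.00
semicircular top | 6636.61 | 65.00 | 107.59 | 431379.94 | 714012.49
triangular fin | 2000.00 | 156.67 | 16.67 | 313333.33 | 33333.33
hole | -1256.64 | 79.00 | 49.00 | -99274.33 | -61575.22
Σ | 17779.98 |  |  | 1321438.95 | 1101770.61
x̄ = 1321438.95 / 17779.98 = 74.32 mm
ȳ = 1101770.61 / 17779.98 = 61.97 mm

x̄ = 74.32 mm, ȳ = 61.97 mm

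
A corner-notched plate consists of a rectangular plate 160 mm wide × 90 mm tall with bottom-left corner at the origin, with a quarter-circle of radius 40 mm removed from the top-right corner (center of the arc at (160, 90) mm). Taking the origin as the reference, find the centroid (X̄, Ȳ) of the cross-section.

X̄ = 73.97 mm, Ȳ = 42.32 mm

plate: A = 160 × 90 = 14400.00, centroid at (80.00, 45.00).
removed quarter-circle: A = −¼π·40² = -1256.64, centroid at (143.02, 73.02).
ΣA = 13143.36 mm²
ΣAX̄ = (14400.00)(80.00) + (-1256.64)(143.02) = 972271.40 mm³
ΣAȲ = (14400.00)(45.00) + (-1256.64)(73.02) = 556236.00 mm³
X̄ = 972271.40 / 13143.36 = 73.97 mm
Ȳ = 556236.00 / 13143.36 = 42.32 mm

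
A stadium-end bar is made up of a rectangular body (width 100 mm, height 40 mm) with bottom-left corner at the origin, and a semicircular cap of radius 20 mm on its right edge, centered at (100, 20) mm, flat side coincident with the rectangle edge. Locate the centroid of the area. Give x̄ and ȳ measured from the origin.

rectangular body: A = 100 × 40 = 4000.00, centroid at (50.00, 20.00).
semicircular end: A = ½π·20² = 628.32, centroid at (108.49, 20.00).
ΣA = 4628.32 mm²
ΣAx̄ = (4000.00)(50.00) + (628.32)(108.49) = 268165.19 mm³
ΣAȳ = (4000.00)(20.00) + (628.32)(20.00) = 92566.37 mm³
x̄ = 268165.19 / 4628.32 = 57.94 mm
ȳ = 92566.37 / 4628.32 = 20.00 mm

x̄ = 57.94 mm, ȳ = 20.00 mm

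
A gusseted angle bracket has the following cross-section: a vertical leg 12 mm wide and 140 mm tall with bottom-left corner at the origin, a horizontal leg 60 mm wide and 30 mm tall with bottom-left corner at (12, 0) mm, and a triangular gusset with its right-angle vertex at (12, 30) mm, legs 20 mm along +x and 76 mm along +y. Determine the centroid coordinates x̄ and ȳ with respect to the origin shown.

vertical leg: A = 12 × 140 = 1680.00, centroid at (6.00, 70.00).
horizontal leg: A = 60 × 30 = 1800.00, centroid at (42.00, 15.00).
gusset: A = ½·20·76 = 760.00, centroid at (18.67, 55.33).
ΣA = 4240.00 mm², ΣAx̄ = 99866.67 mm³, ΣAȳ = 186653.33 mm³.
x̄ = 99866.67/4240.00 = 23.55 mm; ȳ = 186653.33/4240.00 = 44.02 mm.

x̄ = 23.55 mm, ȳ = 44.02 mm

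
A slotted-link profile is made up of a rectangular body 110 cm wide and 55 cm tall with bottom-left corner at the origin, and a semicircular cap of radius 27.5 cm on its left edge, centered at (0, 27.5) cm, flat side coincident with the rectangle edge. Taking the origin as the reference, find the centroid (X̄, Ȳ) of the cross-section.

X̄ = 44.06 cm, Ȳ = 27.50 cm

rectangular body: A = 110 × 55 = 6050.00, centroid at (55.00, 27.50).
semicircular end: A = ½π·27.5² = 1187.91, centroid at (-11.67, 27.50).
ΣA = 7237.91 cm², ΣAX̄ = 318885.42 cm³, ΣAȲ = 199042.65 cm³.
X̄ = 318885.42/7237.91 = 44.06 cm; Ȳ = 199042.65/7237.91 = 27.50 cm.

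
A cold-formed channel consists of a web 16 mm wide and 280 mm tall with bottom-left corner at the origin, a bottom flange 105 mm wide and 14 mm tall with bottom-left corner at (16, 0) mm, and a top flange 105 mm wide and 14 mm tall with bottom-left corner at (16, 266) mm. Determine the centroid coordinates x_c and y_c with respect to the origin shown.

x_c = 31.97 mm, y_c = 140.00 mm

web: A = 16 × 280 = 4480.00, centroid at (8.00, 140.00).
bottom flange: A = 105 × 14 = 1470.00, centroid at (68.50, 7.00).
top flange: A = 105 × 14 = 1470.00, centroid at (68.50, 273.00).
ΣA = 7420.00 mm², ΣAx_c = 237230.00 mm³, ΣAy_c = 1038800.00 mm³.
x_c = 237230.00/7420.00 = 31.97 mm; y_c = 1038800.00/7420.00 = 140.00 mm.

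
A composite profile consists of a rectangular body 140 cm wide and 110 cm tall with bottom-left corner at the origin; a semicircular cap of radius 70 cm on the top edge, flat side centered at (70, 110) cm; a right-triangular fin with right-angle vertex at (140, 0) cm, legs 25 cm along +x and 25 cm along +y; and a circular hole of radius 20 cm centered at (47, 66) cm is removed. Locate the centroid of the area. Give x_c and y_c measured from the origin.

x_c = 72.41 cm, y_c = 83.15 cm

rectangular body: A = 140 × 110 = 15400.00, centroid at (70.00, 55.00).
semicircular top: A = ½π·70² = 7696.90, centroid at (70.00, 139.71).
triangular fin: A = ½·25·25 = 312.50, centroid at (148.33, 8.33).
hole: A = −π·20² = -1256.64, centroid at (47.00, 66.00).
ΣA = 22152.76 cm², ΣAx_c = 1604075.36 cm³, ΣAy_c = 1841992.01 cm³.
x_c = 1604075.36/22152.76 = 72.41 cm; y_c = 1841992.01/22152.76 = 83.15 cm.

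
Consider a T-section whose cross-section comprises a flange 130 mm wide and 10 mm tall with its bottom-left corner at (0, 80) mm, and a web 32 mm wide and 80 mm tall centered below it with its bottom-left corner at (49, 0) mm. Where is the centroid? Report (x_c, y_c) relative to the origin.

x_c = 65.00 mm, y_c = 55.16 mm

web: A = 32 × 80 = 2560.00, centroid at (65.00, 40.00).
flange: A = 130 × 10 = 1300.00, centroid at (65.00, 85.00).
ΣA = 3860.00 mm², ΣAx_c = 250900.00 mm³, ΣAy_c = 212900.00 mm³.
x_c = 250900.00/3860.00 = 65.00 mm; y_c = 212900.00/3860.00 = 55.16 mm.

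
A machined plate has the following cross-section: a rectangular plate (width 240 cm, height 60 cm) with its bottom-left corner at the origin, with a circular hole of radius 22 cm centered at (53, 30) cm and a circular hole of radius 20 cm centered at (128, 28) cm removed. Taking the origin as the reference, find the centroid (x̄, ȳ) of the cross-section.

x̄ = 127.90 cm, ȳ = 30.22 cm

plate: A = 240 × 60 = 14400.00, centroid at (120.00, 30.00).
hole 1: A = −π·22² = -1520.53, centroid at (53.00, 30.00).
hole 2: A = −π·20² = -1256.64, centroid at (128.00, 28.00).
ΣA = 11622.83 cm², ΣAx̄ = 1486562.32 cm³, ΣAȳ = 351198.24 cm³.
x̄ = 1486562.32/11622.83 = 127.90 cm; ȳ = 351198.24/11622.83 = 30.22 cm.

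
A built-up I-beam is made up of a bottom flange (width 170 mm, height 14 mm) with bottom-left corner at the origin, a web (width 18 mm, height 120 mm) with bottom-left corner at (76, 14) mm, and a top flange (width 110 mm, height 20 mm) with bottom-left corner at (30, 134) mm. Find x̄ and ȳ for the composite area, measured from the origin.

x̄ = 85.00 mm, ȳ = 73.19 mm

Part | A | x̄ᵢ | ȳᵢ | A·x̄ᵢ | A·ȳᵢ
bottom flange | 2380.00 | 85.00 | 7.00 | 202300.00 | 16660.00
web | 2160.00 | 85.00 | 74.00 | 183600.00 | 159840.00
top flange | 2200.00 | 85.00 | 144.00 | 187000.00 | 316800.00
Σ | 6740.00 |  |  | 572900.00 | 493300.00
x̄ = 572900.00 / 6740.00 = 85.00 mm
ȳ = 493300.00 / 6740.00 = 73.19 mm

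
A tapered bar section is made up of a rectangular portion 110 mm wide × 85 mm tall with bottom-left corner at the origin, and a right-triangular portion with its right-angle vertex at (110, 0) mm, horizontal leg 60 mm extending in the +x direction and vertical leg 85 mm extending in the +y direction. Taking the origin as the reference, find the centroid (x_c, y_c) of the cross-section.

Part | A | x̄ᵢ | ȳᵢ | A·x̄ᵢ | A·ȳᵢ
rectangular portion | 9350.00 | 55.00 | 42.50 | 514250.00 | 397375.00
triangular portion | 2550.00 | 130.00 | 28.33 | 331500.00 | 72250.00
Σ | 11900.00 |  |  | 845750.00 | 469625.00
x_c = 845750.00 / 11900.00 = 71.07 mm
y_c = 469625.00 / 11900.00 = 39.46 mm

x_c = 71.07 mm, y_c = 39.46 mm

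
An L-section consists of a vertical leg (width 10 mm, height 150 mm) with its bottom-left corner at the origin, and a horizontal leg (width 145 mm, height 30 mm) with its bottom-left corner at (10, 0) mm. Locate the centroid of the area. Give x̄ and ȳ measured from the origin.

vertical leg: A = 10 × 150 = 1500.00, centroid at (5.00, 75.00).
horizontal leg: A = 145 × 30 = 4350.00, centroid at (82.50, 15.00).
ΣA = 5850.00 mm², ΣAx̄ = 366375.00 mm³, ΣAȳ = 177750.00 mm³.
x̄ = 366375.00/5850.00 = 62.63 mm; ȳ = 177750.00/5850.00 = 30.38 mm.

x̄ = 62.63 mm, ȳ = 30.38 mm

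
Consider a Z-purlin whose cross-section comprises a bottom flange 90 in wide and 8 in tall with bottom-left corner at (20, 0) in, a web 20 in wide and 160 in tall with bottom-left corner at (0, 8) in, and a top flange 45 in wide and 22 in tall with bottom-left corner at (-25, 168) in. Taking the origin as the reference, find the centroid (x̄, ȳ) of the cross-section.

Part | A | x̄ᵢ | ȳᵢ | A·x̄ᵢ | A·ȳᵢ
bottom flange | 720.00 | 65.00 | 4.00 | 46800.00 | 2880.00
web | 3200.00 | 10.00 | 88.00 | 32000.00 | 281600.00
top flange | 990.00 | -2.50 | 179.00 | -2475.00 | 177210.00
Σ | 4910.00 |  |  | 76325.00 | 461690.00
x̄ = 76325.00 / 4910.00 = 15.54 in
ȳ = 461690.00 / 4910.00 = 94.03 in

x̄ = 15.54 in, ȳ = 94.03 in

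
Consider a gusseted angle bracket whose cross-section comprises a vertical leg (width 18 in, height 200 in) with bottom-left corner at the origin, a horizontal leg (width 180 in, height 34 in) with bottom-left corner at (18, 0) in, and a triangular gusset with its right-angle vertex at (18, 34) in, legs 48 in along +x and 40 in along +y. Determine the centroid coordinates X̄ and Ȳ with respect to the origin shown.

vertical leg: A = 18 × 200 = 3600.00, centroid at (9.00, 100.00).
horizontal leg: A = 180 × 34 = 6120.00, centroid at (108.00, 17.00).
gusset: A = ½·48·40 = 960.00, centroid at (34.00, 47.33).
ΣA = 10680.00 in², ΣAX̄ = 726000.00 in³, ΣAȲ = 509480.00 in³.
X̄ = 726000.00/10680.00 = 67.98 in; Ȳ = 509480.00/10680.00 = 47.70 in.

X̄ = 67.98 in, Ȳ = 47.70 in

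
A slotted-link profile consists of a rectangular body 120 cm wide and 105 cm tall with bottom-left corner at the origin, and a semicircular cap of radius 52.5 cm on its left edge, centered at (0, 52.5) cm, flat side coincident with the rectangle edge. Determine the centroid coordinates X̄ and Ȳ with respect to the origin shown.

rectangular body: A = 120 × 105 = 12600.00, centroid at (60.00, 52.50).
semicircular end: A = ½π·52.5² = 4329.51, centroid at (-22.28, 52.50).
ΣA = 16929.51 cm²
ΣAX̄ = (12600.00)(60.00) + (4329.51)(-22.28) = 659531.25 cm³
ΣAȲ = (12600.00)(52.50) + (4329.51)(52.50) = 888799.14 cm³
X̄ = 659531.25 / 16929.51 = 38.96 cm
Ȳ = 888799.14 / 16929.51 = 52.50 cm

X̄ = 38.96 cm, Ȳ = 52.50 cm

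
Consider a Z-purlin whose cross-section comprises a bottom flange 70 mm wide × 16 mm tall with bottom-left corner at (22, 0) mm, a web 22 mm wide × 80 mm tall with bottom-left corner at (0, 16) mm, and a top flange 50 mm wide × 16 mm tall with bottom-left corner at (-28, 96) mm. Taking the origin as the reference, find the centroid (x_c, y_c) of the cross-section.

bottom flange: A = 70 × 16 = 1120.00, centroid at (57.00, 8.00).
web: A = 22 × 80 = 1760.00, centroid at (11.00, 56.00).
top flange: A = 50 × 16 = 800.00, centroid at (-3.00, 104.00).
ΣA = 3680.00 mm², ΣAx_c = 80800.00 mm³, ΣAy_c = 190720.00 mm³.
x_c = 80800.00/3680.00 = 21.96 mm; y_c = 190720.00/3680.00 = 51.83 mm.

x_c = 21.96 mm, y_c = 51.83 mm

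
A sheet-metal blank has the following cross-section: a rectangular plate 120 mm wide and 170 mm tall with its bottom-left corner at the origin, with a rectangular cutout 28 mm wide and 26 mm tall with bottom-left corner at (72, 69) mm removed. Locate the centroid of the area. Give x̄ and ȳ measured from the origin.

x̄ = 59.04 mm, ȳ = 85.11 mm

Part | A | x̄ᵢ | ȳᵢ | A·x̄ᵢ | A·ȳᵢ
plate | 20400.00 | 60.00 | 85.00 | 1224000.00 | 1734000.00
hole | -728.00 | 86.00 | 82.00 | -62608.00 | -59696.00
Σ | 19672.00 |  |  | 1161392.00 | 1674304.00
x̄ = 1161392.00 / 19672.00 = 59.04 mm
ȳ = 1674304.00 / 19672.00 = 85.11 mm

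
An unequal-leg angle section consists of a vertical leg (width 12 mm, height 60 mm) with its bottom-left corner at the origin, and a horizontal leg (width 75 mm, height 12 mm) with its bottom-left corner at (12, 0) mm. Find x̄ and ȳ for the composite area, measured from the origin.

Part | A | x̄ᵢ | ȳᵢ | A·x̄ᵢ | A·ȳᵢ
vertical leg | 720.00 | 6.00 | 30.00 | 4320.00 | 21600.00
horizontal leg | 900.00 | 49.50 | 6.00 | 44550.00 | 5400.00
Σ | 1620.00 |  |  | 48870.00 | 27000.00
x̄ = 48870.00 / 1620.00 = 30.17 mm
ȳ = 27000.00 / 1620.00 = 16.67 mm

x̄ = 30.17 mm, ȳ = 16.67 mm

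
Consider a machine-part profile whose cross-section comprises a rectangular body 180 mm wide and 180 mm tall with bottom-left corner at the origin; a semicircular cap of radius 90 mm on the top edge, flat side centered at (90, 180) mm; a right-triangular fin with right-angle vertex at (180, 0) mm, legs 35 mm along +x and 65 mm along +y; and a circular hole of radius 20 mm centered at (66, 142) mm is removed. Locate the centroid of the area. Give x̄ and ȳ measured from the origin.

x̄ = 93.24 mm, ȳ = 123.06 mm

rectangular body: A = 180 × 180 = 32400.00, centroid at (90.00, 90.00).
semicircular top: A = ½π·90² = 12723.45, centroid at (90.00, 218.20).
triangular fin: A = ½·35·65 = 1137.50, centroid at (191.67, 21.67).
hole: A = −π·20² = -1256.64, centroid at (66.00, 142.00).
ΣA = 45004.31 mm²
ΣAx̄ = (32400.00)(90.00) + (12723.45)(90.00) + (1137.50)(191.67) + (-1256.64)(66.00) = 4196193.31 mm³
ΣAȳ = (32400.00)(90.00) + (12723.45)(218.20) + (1137.50)(21.67) + (-1256.64)(142.00) = 5538424.42 mm³
x̄ = 4196193.31 / 45004.31 = 93.24 mm
ȳ = 5538424.42 / 45004.31 = 123.06 mm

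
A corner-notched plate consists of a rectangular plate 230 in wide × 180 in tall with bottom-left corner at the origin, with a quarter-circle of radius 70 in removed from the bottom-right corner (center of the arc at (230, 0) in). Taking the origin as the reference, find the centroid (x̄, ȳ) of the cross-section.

plate: A = 230 × 180 = 41400.00, centroid at (115.00, 90.00).
removed quarter-circle: A = −¼π·70² = -3848.45, centroid at (200.29, 29.71).
ΣA = 37551.55 in²
ΣAx̄ = (41400.00)(115.00) + (-3848.45)(200.29) = 3990189.60 in³
ΣAȳ = (41400.00)(90.00) + (-3848.45)(29.71) = 3611666.67 in³
x̄ = 3990189.60 / 37551.55 = 106.26 in
ȳ = 3611666.67 / 37551.55 = 96.18 in

x̄ = 106.26 in, ȳ = 96.18 in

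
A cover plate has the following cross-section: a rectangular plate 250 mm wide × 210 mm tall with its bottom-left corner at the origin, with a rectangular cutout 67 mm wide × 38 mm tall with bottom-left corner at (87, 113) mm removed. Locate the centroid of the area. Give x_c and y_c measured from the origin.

plate: A = 250 × 210 = 52500.00, centroid at (125.00, 105.00).
hole: A = −(67 × 38) = -2546.00, centroid at (120.50, 132.00).
ΣA = 49954.00 mm²
ΣAx_c = (52500.00)(125.00) + (-2546.00)(120.50) = 6255707.00 mm³
ΣAy_c = (52500.00)(105.00) + (-2546.00)(132.00) = 5176428.00 mm³
x_c = 6255707.00 / 49954.00 = 125.23 mm
y_c = 5176428.00 / 49954.00 = 103.62 mm

x_c = 125.23 mm, y_c = 103.62 mm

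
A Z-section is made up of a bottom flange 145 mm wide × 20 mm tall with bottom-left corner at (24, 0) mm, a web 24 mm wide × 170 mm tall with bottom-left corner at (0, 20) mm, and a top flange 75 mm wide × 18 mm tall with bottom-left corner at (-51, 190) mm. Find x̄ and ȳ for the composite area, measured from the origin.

x̄ = 37.29 mm, ȳ = 87.16 mm

bottom flange: A = 145 × 20 = 2900.00, centroid at (96.50, 10.00).
web: A = 24 × 170 = 4080.00, centroid at (12.00, 105.00).
top flange: A = 75 × 18 = 1350.00, centroid at (-13.50, 199.00).
ΣA = 8330.00 mm², ΣAx̄ = 310585.00 mm³, ΣAȳ = 726050.00 mm³.
x̄ = 310585.00/8330.00 = 37.29 mm; ȳ = 726050.00/8330.00 = 87.16 mm.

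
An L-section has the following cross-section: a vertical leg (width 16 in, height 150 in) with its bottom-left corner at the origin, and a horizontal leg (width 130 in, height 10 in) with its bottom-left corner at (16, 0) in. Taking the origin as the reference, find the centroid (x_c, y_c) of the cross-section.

vertical leg: A = 16 × 150 = 2400.00, centroid at (8.00, 75.00).
horizontal leg: A = 130 × 10 = 1300.00, centroid at (81.00, 5.00).
ΣA = 3700.00 in²
ΣAx_c = (2400.00)(8.00) + (1300.00)(81.00) = 124500.00 in³
ΣAy_c = (2400.00)(75.00) + (1300.00)(5.00) = 186500.00 in³
x_c = 124500.00 / 3700.00 = 33.65 in
y_c = 186500.00 / 3700.00 = 50.41 in

x_c = 33.65 in, y_c = 50.41 in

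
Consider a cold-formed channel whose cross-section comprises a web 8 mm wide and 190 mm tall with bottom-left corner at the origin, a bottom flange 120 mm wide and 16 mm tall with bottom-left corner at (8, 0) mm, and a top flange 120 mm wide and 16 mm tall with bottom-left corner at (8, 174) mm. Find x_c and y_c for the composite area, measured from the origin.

Part | A | x̄ᵢ | ȳᵢ | A·x̄ᵢ | A·ȳᵢ
web | 1520.00 | 4.00 | 95.00 | 6080.00 | 144400.00
bottom flange | 1920.00 | 68.00 | 8.00 | 130560.00 | 15360.00
top flange | 1920.00 | 68.00 | 182.00 | 130560.00 | 349440.00
Σ | 5360.00 |  |  | 267200.00 | 509200.00
x_c = 267200.00 / 5360.00 = 49.85 mm
y_c = 509200.00 / 5360.00 = 95.00 mm

x_c = 49.85 mm, y_c = 95.00 mm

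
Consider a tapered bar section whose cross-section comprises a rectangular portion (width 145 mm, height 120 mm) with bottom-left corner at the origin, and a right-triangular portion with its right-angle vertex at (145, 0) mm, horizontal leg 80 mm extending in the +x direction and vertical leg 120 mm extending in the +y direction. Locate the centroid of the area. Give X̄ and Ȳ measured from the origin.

X̄ = 93.94 mm, Ȳ = 55.68 mm

rectangular portion: A = 145 × 120 = 17400.00, centroid at (72.50, 60.00).
triangular portion: A = ½·80·120 = 4800.00, centroid at (171.67, 40.00).
ΣA = 22200.00 mm²
ΣAX̄ = (17400.00)(72.50) + (4800.00)(171.67) = 2085500.00 mm³
ΣAȲ = (17400.00)(60.00) + (4800.00)(40.00) = 1236000.00 mm³
X̄ = 2085500.00 / 22200.00 = 93.94 mm
Ȳ = 1236000.00 / 22200.00 = 55.68 mm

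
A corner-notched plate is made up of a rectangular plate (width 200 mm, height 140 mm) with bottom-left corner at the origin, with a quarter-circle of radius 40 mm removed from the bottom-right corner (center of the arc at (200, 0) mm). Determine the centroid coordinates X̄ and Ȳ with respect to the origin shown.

plate: A = 200 × 140 = 28000.00, centroid at (100.00, 70.00).
removed quarter-circle: A = −¼π·40² = -1256.64, centroid at (183.02, 16.98).
ΣA = 26743.36 mm², ΣAX̄ = 2570005.92 mm³, ΣAȲ = 1938666.67 mm³.
X̄ = 2570005.92/26743.36 = 96.10 mm; Ȳ = 1938666.67/26743.36 = 72.49 mm.

X̄ = 96.10 mm, Ȳ = 72.49 mm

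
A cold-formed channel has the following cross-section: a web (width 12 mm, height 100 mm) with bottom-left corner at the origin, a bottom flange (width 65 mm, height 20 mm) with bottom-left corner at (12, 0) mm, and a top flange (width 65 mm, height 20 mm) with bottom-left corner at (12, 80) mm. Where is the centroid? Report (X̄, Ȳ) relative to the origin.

X̄ = 32.34 mm, Ȳ = 50.00 mm

Part | A | x̄ᵢ | ȳᵢ | A·x̄ᵢ | A·ȳᵢ
web | 1200.00 | 6.00 | 50.00 | 7200.00 | 60000.00
bottom flange | 1300.00 | 44.50 | 10.00 | 57850.00 | 13000.00
top flange | 1300.00 | 44.50 | 90.00 | 57850.00 | 117000.00
Σ | 3800.00 |  |  | 122900.00 | 190000.00
X̄ = 122900.00 / 3800.00 = 32.34 mm
Ȳ = 190000.00 / 3800.00 = 50.00 mm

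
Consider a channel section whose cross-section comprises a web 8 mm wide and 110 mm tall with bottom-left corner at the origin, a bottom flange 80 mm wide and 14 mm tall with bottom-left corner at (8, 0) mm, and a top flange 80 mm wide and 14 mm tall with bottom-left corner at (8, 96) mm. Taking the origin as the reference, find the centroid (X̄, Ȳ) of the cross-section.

Part | A | x̄ᵢ | ȳᵢ | A·x̄ᵢ | A·ȳᵢ
web | 880.00 | 4.00 | 55.00 | 3520.00 | 48400.00
bottom flange | 1120.00 | 48.00 | 7.00 | 53760.00 | 7840.00
top flange | 1120.00 | 48.00 | 103.00 | 53760.00 | 115360.00
Σ | 3120.00 |  |  | 111040.00 | 171600.00
X̄ = 111040.00 / 3120.00 = 35.59 mm
Ȳ = 171600.00 / 3120.00 = 55.00 mm

X̄ = 35.59 mm, Ȳ = 55.00 mm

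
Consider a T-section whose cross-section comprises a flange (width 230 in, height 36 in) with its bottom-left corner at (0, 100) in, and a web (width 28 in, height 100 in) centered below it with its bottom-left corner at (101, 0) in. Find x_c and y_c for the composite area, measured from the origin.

Part | A | x̄ᵢ | ȳᵢ | A·x̄ᵢ | A·ȳᵢ
web | 2800.00 | 115.00 | 50.00 | 322000.00 | 140000.00
flange | 8280.00 | 115.00 | 118.00 | 952200.00 | 977040.00
Σ | 11080.00 |  |  | 1274200.00 | 1117040.00
x_c = 1274200.00 / 11080.00 = 115.00 in
y_c = 1117040.00 / 11080.00 = 100.82 in

x_c = 115.00 in, y_c = 100.82 in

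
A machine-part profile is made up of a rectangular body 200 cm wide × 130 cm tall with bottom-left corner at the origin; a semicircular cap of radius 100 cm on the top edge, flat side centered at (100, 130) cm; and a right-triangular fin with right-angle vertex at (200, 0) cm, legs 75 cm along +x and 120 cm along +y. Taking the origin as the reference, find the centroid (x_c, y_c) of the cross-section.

x_c = 112.17 cm, y_c = 99.09 cm

Part | A | x̄ᵢ | ȳᵢ | A·x̄ᵢ | A·ȳᵢ
rectangular body | 26000.00 | 100.00 | 65.00 | 2600000.00 | 1690000.00
semicircular top | 15707.96 | 100.00 | 172.44 | 1570796.33 | 2708701.89
triangular fin | 4500.00 | 225.00 | 40.00 | 1012500.00 | 180000.00
Σ | 46207.96 |  |  | 5183296.33 | 4578701.89
x_c = 5183296.33 / 46207.96 = 112.17 cm
y_c = 4578701.89 / 46207.96 = 99.09 cm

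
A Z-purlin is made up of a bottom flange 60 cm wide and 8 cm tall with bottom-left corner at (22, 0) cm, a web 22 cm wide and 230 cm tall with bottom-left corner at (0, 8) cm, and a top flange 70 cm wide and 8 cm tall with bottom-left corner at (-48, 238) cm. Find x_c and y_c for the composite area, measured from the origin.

bottom flange: A = 60 × 8 = 480.00, centroid at (52.00, 4.00).
web: A = 22 × 230 = 5060.00, centroid at (11.00, 123.00).
top flange: A = 70 × 8 = 560.00, centroid at (-13.00, 242.00).
ΣA = 6100.00 cm²
ΣAx_c = (480.00)(52.00) + (5060.00)(11.00) + (560.00)(-13.00) = 73340.00 cm³
ΣAy_c = (480.00)(4.00) + (5060.00)(123.00) + (560.00)(242.00) = 759820.00 cm³
x_c = 73340.00 / 6100.00 = 12.02 cm
y_c = 759820.00 / 6100.00 = 124.56 cm

x_c = 12.02 cm, y_c = 124.56 cm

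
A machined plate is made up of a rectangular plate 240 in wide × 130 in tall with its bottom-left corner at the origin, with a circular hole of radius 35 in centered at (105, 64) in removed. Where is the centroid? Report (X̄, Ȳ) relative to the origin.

X̄ = 122.11 in, Ȳ = 65.14 in

plate: A = 240 × 130 = 31200.00, centroid at (120.00, 65.00).
hole: A = −π·35² = -3848.45, centroid at (105.00, 64.00).
ΣA = 27351.55 in²
ΣAX̄ = (31200.00)(120.00) + (-3848.45)(105.00) = 3339912.64 in³
ΣAȲ = (31200.00)(65.00) + (-3848.45)(64.00) = 1781699.14 in³
X̄ = 3339912.64 / 27351.55 = 122.11 in
Ȳ = 1781699.14 / 27351.55 = 65.14 in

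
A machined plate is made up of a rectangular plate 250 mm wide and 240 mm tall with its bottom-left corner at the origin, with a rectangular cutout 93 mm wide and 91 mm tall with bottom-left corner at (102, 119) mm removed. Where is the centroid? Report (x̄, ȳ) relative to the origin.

x̄ = 121.14 mm, ȳ = 112.69 mm

Part | A | x̄ᵢ | ȳᵢ | A·x̄ᵢ | A·ȳᵢ
plate | 60000.00 | 125.00 | 120.00 | 7500000.00 | 7200000.00
hole | -8463.00 | 148.50 | 164.50 | -1256755.50 | -1392163.50
Σ | 51537.00 |  |  | 6243244.50 | 5807836.50
x̄ = 6243244.50 / 51537.00 = 121.14 mm
ȳ = 5807836.50 / 51537.00 = 112.69 mm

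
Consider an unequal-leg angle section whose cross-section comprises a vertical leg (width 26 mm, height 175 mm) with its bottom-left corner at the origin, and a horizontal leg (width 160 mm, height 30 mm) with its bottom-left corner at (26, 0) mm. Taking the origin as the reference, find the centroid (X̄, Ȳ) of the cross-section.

Part | A | x̄ᵢ | ȳᵢ | A·x̄ᵢ | A·ȳᵢ
vertical leg | 4550.00 | 13.00 | 87.50 | 59150.00 | 398125.00
horizontal leg | 4800.00 | 106.00 | 15.00 | 508800.00 | 72000.00
Σ | 9350.00 |  |  | 567950.00 | 470125.00
X̄ = 567950.00 / 9350.00 = 60.74 mm
Ȳ = 470125.00 / 9350.00 = 50.28 mm

X̄ = 60.74 mm, Ȳ = 50.28 mm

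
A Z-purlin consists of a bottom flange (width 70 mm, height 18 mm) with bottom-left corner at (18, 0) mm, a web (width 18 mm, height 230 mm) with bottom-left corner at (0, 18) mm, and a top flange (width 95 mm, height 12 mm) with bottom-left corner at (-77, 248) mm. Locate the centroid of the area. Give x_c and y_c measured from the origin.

x_c = 10.77 mm, y_c = 130.20 mm

bottom flange: A = 70 × 18 = 1260.00, centroid at (53.00, 9.00).
web: A = 18 × 230 = 4140.00, centroid at (9.00, 133.00).
top flange: A = 95 × 12 = 1140.00, centroid at (-29.50, 254.00).
ΣA = 6540.00 mm², ΣAx_c = 70410.00 mm³, ΣAy_c = 851520.00 mm³.
x_c = 70410.00/6540.00 = 10.77 mm; y_c = 851520.00/6540.00 = 130.20 mm.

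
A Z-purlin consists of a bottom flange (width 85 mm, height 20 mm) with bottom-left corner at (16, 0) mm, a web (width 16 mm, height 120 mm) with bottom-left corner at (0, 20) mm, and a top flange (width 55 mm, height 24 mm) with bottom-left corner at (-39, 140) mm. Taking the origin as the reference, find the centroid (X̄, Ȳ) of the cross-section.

X̄ = 20.17 mm, Ȳ = 75.15 mm

bottom flange: A = 85 × 20 = 1700.00, centroid at (58.50, 10.00).
web: A = 16 × 120 = 1920.00, centroid at (8.00, 80.00).
top flange: A = 55 × 24 = 1320.00, centroid at (-11.50, 152.00).
ΣA = 4940.00 mm², ΣAX̄ = 99630.00 mm³, ΣAȲ = 371240.00 mm³.
X̄ = 99630.00/4940.00 = 20.17 mm; Ȳ = 371240.00/4940.00 = 75.15 mm.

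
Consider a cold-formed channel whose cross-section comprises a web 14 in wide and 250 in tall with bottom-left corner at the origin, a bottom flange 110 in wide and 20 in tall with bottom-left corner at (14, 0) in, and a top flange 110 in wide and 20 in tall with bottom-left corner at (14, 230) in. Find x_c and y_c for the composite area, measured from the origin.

x_c = 41.53 in, y_c = 125.00 in

Part | A | x̄ᵢ | ȳᵢ | A·x̄ᵢ | A·ȳᵢ
web | 3500.00 | 7.00 | 125.00 | 24500.00 | 437500.00
bottom flange | 2200.00 | 69.00 | 10.00 | 151800.00 | 22000.00
top flange | 2200.00 | 69.00 | 240.00 | 151800.00 | 528000.00
Σ | 7900.00 |  |  | 328100.00 | 987500.00
x_c = 328100.00 / 7900.00 = 41.53 in
y_c = 987500.00 / 7900.00 = 125.00 in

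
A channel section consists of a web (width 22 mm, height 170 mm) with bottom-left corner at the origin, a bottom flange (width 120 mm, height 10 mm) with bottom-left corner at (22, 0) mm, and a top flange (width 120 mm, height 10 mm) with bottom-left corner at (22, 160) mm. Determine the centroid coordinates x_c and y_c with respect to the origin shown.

web: A = 22 × 170 = 3740.00, centroid at (11.00, 85.00).
bottom flange: A = 120 × 10 = 1200.00, centroid at (82.00, 5.00).
top flange: A = 120 × 10 = 1200.00, centroid at (82.00, 165.00).
ΣA = 6140.00 mm², ΣAx_c = 237940.00 mm³, ΣAy_c = 521900.00 mm³.
x_c = 237940.00/6140.00 = 38.75 mm; y_c = 521900.00/6140.00 = 85.00 mm.

x_c = 38.75 mm, y_c = 85.00 mm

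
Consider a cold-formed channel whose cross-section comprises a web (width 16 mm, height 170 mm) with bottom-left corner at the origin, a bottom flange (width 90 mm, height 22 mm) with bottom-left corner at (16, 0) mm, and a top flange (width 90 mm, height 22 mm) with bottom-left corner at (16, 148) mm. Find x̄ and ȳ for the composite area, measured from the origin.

x̄ = 39.42 mm, ȳ = 85.00 mm

Part | A | x̄ᵢ | ȳᵢ | A·x̄ᵢ | A·ȳᵢ
web | 2720.00 | 8.00 | 85.00 | 21760.00 | 231200.00
bottom flange | 1980.00 | 61.00 | 11.00 | 120780.00 | 21780.00
top flange | 1980.00 | 61.00 | 159.00 | 120780.00 | 314820.00
Σ | 6680.00 |  |  | 263320.00 | 567800.00
x̄ = 263320.00 / 6680.00 = 39.42 mm
ȳ = 567800.00 / 6680.00 = 85.00 mm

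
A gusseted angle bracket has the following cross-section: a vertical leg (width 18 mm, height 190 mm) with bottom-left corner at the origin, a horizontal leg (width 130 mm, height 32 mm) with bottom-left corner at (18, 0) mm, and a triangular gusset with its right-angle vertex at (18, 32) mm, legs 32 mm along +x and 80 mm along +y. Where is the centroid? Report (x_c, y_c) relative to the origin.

vertical leg: A = 18 × 190 = 3420.00, centroid at (9.00, 95.00).
horizontal leg: A = 130 × 32 = 4160.00, centroid at (83.00, 16.00).
gusset: A = ½·32·80 = 1280.00, centroid at (28.67, 58.67).
ΣA = 8860.00 mm²
ΣAx_c = (3420.00)(9.00) + (4160.00)(83.00) + (1280.00)(28.67) = 412753.33 mm³
ΣAy_c = (3420.00)(95.00) + (4160.00)(16.00) + (1280.00)(58.67) = 466553.33 mm³
x_c = 412753.33 / 8860.00 = 46.59 mm
y_c = 466553.33 / 8860.00 = 52.66 mm

x_c = 46.59 mm, y_c = 52.66 mm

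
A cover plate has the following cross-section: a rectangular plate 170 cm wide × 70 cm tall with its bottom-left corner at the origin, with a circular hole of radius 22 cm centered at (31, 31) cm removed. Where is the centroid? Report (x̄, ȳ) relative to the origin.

x̄ = 92.91 cm, ȳ = 35.59 cm

plate: A = 170 × 70 = 11900.00, centroid at (85.00, 35.00).
hole: A = −π·22² = -1520.53, centroid at (31.00, 31.00).
ΣA = 10379.47 cm²
ΣAx̄ = (11900.00)(85.00) + (-1520.53)(31.00) = 964363.54 cm³
ΣAȳ = (11900.00)(35.00) + (-1520.53)(31.00) = 369363.54 cm³
x̄ = 964363.54 / 10379.47 = 92.91 cm
ȳ = 369363.54 / 10379.47 = 35.59 cm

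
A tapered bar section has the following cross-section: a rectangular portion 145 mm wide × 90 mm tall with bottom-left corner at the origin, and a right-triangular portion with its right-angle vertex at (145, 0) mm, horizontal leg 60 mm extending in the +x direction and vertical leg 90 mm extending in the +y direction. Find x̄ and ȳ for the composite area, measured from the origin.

rectangular portion: A = 145 × 90 = 13050.00, centroid at (72.50, 45.00).
triangular portion: A = ½·60·90 = 2700.00, centroid at (165.00, 30.00).
ΣA = 15750.00 mm²
ΣAx̄ = (13050.00)(72.50) + (2700.00)(165.00) = 1391625.00 mm³
ΣAȳ = (13050.00)(45.00) + (2700.00)(30.00) = 668250.00 mm³
x̄ = 1391625.00 / 15750.00 = 88.36 mm
ȳ = 668250.00 / 15750.00 = 42.43 mm

x̄ = 88.36 mm, ȳ = 42.43 mm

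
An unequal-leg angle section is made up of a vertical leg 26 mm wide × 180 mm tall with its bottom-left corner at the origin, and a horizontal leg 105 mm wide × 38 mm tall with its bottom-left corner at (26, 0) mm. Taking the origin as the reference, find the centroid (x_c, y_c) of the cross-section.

vertical leg: A = 26 × 180 = 4680.00, centroid at (13.00, 90.00).
horizontal leg: A = 105 × 38 = 3990.00, centroid at (78.50, 19.00).
ΣA = 8670.00 mm²
ΣAx_c = (4680.00)(13.00) + (3990.00)(78.50) = 374055.00 mm³
ΣAy_c = (4680.00)(90.00) + (3990.00)(19.00) = 497010.00 mm³
x_c = 374055.00 / 8670.00 = 43.14 mm
y_c = 497010.00 / 8670.00 = 57.33 mm

x_c = 43.14 mm, y_c = 57.33 mm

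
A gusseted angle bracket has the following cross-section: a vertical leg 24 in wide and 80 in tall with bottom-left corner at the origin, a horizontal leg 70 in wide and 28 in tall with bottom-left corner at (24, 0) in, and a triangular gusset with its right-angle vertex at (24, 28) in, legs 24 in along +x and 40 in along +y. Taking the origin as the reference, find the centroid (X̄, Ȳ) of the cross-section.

vertical leg: A = 24 × 80 = 1920.00, centroid at (12.00, 40.00).
horizontal leg: A = 70 × 28 = 1960.00, centroid at (59.00, 14.00).
gusset: A = ½·24·40 = 480.00, centroid at (32.00, 41.33).
ΣA = 4360.00 in²
ΣAX̄ = (1920.00)(12.00) + (1960.00)(59.00) + (480.00)(32.00) = 154040.00 in³
ΣAȲ = (1920.00)(40.00) + (1960.00)(14.00) + (480.00)(41.33) = 124080.00 in³
X̄ = 154040.00 / 4360.00 = 35.33 in
Ȳ = 124080.00 / 4360.00 = 28.46 in

X̄ = 35.33 in, Ȳ = 28.46 in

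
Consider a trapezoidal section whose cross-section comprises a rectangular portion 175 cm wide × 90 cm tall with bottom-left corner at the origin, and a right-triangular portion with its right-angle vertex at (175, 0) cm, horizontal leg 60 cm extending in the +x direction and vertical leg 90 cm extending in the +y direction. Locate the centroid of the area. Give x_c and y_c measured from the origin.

x_c = 103.23 cm, y_c = 42.80 cm

Part | A | x̄ᵢ | ȳᵢ | A·x̄ᵢ | A·ȳᵢ
rectangular portion | 15750.00 | 87.50 | 45.00 | 1378125.00 | 708750.00
triangular portion | 2700.00 | 195.00 | 30.00 | 526500.00 | 81000.00
Σ | 18450.00 |  |  | 1904625.00 | 789750.00
x_c = 1904625.00 / 18450.00 = 103.23 cm
y_c = 789750.00 / 18450.00 = 42.80 cm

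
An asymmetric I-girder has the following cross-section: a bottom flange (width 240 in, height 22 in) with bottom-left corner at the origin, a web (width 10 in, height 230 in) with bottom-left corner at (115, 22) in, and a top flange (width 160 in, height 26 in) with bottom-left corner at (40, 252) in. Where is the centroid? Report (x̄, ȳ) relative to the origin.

bottom flange: A = 240 × 22 = 5280.00, centroid at (120.00, 11.00).
web: A = 10 × 230 = 2300.00, centroid at (120.00, 137.00).
top flange: A = 160 × 26 = 4160.00, centroid at (120.00, 265.00).
ΣA = 11740.00 in², ΣAx̄ = 1408800.00 in³, ΣAȳ = 1475580.00 in³.
x̄ = 1408800.00/11740.00 = 120.00 in; ȳ = 1475580.00/11740.00 = 125.69 in.

x̄ = 120.00 in, ȳ = 125.69 in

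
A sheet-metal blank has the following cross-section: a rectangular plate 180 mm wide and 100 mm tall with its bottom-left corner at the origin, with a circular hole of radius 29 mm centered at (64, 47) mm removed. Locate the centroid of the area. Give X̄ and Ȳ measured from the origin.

plate: A = 180 × 100 = 18000.00, centroid at (90.00, 50.00).
hole: A = −π·29² = -2642.08, centroid at (64.00, 47.00).
ΣA = 15357.92 mm², ΣAX̄ = 1450906.92 mm³, ΣAȲ = 775822.27 mm³.
X̄ = 1450906.92/15357.92 = 94.47 mm; Ȳ = 775822.27/15357.92 = 50.52 mm.

X̄ = 94.47 mm, Ȳ = 50.52 mm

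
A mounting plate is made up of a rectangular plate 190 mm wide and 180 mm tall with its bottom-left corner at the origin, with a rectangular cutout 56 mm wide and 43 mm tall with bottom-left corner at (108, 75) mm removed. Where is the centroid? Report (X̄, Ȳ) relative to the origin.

X̄ = 91.89 mm, Ȳ = 89.51 mm

Part | A | x̄ᵢ | ȳᵢ | A·x̄ᵢ | A·ȳᵢ
plate | 34200.00 | 95.00 | 90.00 | 3249000.00 | 3078000.00
hole | -2408.00 | 136.00 | 96.50 | -327488.00 | -232372.00
Σ | 31792.00 |  |  | 2921512.00 | 2845628.00
X̄ = 2921512.00 / 31792.00 = 91.89 mm
Ȳ = 2845628.00 / 31792.00 = 89.51 mm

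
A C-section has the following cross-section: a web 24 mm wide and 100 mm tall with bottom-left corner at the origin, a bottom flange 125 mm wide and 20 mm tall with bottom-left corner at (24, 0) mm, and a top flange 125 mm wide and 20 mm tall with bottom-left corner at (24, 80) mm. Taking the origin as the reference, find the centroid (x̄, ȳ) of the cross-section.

x̄ = 62.34 mm, ȳ = 50.00 mm

web: A = 24 × 100 = 2400.00, centroid at (12.00, 50.00).
bottom flange: A = 125 × 20 = 2500.00, centroid at (86.50, 10.00).
top flange: A = 125 × 20 = 2500.00, centroid at (86.50, 90.00).
ΣA = 7400.00 mm²
ΣAx̄ = (2400.00)(12.00) + (2500.00)(86.50) + (2500.00)(86.50) = 461300.00 mm³
ΣAȳ = (2400.00)(50.00) + (2500.00)(10.00) + (2500.00)(90.00) = 370000.00 mm³
x̄ = 461300.00 / 7400.00 = 62.34 mm
ȳ = 370000.00 / 7400.00 = 50.00 mm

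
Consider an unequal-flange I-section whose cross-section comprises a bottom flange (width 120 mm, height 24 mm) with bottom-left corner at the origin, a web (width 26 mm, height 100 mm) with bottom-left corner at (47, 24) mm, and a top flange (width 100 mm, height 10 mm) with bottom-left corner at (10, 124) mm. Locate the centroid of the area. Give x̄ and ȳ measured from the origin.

x̄ = 60.00 mm, ȳ = 54.93 mm

bottom flange: A = 120 × 24 = 2880.00, centroid at (60.00, 12.00).
web: A = 26 × 100 = 2600.00, centroid at (60.00, 74.00).
top flange: A = 100 × 10 = 1000.00, centroid at (60.00, 129.00).
ΣA = 6480.00 mm²
ΣAx̄ = (2880.00)(60.00) + (2600.00)(60.00) + (1000.00)(60.00) = 388800.00 mm³
ΣAȳ = (2880.00)(12.00) + (2600.00)(74.00) + (1000.00)(129.00) = 355960.00 mm³
x̄ = 388800.00 / 6480.00 = 60.00 mm
ȳ = 355960.00 / 6480.00 = 54.93 mm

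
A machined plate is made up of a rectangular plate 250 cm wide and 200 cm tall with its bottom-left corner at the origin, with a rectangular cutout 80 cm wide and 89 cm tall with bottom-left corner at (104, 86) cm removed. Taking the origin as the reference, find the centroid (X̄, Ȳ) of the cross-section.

plate: A = 250 × 200 = 50000.00, centroid at (125.00, 100.00).
hole: A = −(80 × 89) = -7120.00, centroid at (144.00, 130.50).
ΣA = 42880.00 cm²
ΣAX̄ = (50000.00)(125.00) + (-7120.00)(144.00) = 5224720.00 cm³
ΣAȲ = (50000.00)(100.00) + (-7120.00)(130.50) = 4070840.00 cm³
X̄ = 5224720.00 / 42880.00 = 121.85 cm
Ȳ = 4070840.00 / 42880.00 = 94.94 cm

X̄ = 121.85 cm, Ȳ = 94.94 cm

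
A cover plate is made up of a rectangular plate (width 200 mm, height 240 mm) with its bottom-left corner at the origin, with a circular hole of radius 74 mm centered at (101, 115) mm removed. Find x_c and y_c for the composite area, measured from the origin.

Part | A | x̄ᵢ | ȳᵢ | A·x̄ᵢ | A·ȳᵢ
plate | 48000.00 | 100.00 | 120.00 | 4800000.00 | 5760000.00
hole | -17203.36 | 101.00 | 115.00 | -1737539.50 | -1978386.56
Σ | 30796.64 |  |  | 3062460.50 | 3781613.44
x_c = 3062460.50 / 30796.64 = 99.44 mm
y_c = 3781613.44 / 30796.64 = 122.79 mm

x_c = 99.44 mm, y_c = 122.79 mm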